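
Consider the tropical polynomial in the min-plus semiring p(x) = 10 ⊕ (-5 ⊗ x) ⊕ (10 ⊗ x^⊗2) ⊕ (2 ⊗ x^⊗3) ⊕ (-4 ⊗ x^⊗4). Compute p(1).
p(1) = -4

A tropical monomial a ⊗ x^⊗i evaluates to a + i · x. Evaluating each term at x = 1:
  Term 0 contributes 10 + 0 · 1 = 10
  Term 1 contributes -5 + 1 · 1 = -4
  Term 2 contributes 10 + 2 · 1 = 12
  Term 3 contributes 2 + 3 · 1 = 5
  Term 4 contributes -4 + 4 · 1 = 0
p(1) = ⊕ of these = min[10, -4, 12, 5, 0] = -4.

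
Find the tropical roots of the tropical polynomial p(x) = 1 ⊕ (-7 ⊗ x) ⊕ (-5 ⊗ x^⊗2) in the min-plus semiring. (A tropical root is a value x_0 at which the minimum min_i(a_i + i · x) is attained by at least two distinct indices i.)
Roots: {-2, 8}

Each tropical root is a break point of the lower envelope of the lines y = a_i + i · x (there are 3 lines, with slopes 0, 1, ..., 2). Only the lines that attain the minimum somewhere contribute to roots; other lines are dominated. Here the surviving (envelope) indices are i = 2, i = 1, i = 0.
Intersections between consecutive envelope lines give the roots: for adjacent envelope indices i < j the intersection is x = (a_i − a_j) / (j − i). Reading off the sorted break points: {-2, 8}.
Verification: at each break x_0, at least two indices attain the minimum of min_i(a_i + i · x_0).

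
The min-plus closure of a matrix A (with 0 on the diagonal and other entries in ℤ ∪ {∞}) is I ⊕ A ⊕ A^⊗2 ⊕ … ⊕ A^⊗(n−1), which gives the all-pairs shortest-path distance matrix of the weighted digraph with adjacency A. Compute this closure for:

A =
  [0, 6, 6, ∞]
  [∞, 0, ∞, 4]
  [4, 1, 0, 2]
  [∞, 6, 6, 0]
Closure =
  [0, 6, 6, 8]
  [14, 0, 10, 4]
  [4, 1, 0, 2]
  [10, 6, 6, 0]

This is the Floyd-Warshall all-pairs shortest-path computation. For each intermediate vertex k = 0, 1, …, 3, update dist[i][j] ← min(dist[i][j], dist[i][k] + dist[k][j]). The final matrix gives, for each (i, j), the minimum total weight of any directed path from i to j (possibly empty when i = j).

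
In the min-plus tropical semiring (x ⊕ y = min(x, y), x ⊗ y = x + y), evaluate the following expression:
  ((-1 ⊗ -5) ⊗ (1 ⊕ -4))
((-1 ⊗ -5) ⊗ (1 ⊕ -4)) = -10

Expand innermost to outermost. Recall ⊕ takes the minimum of its arguments and ⊗ takes their sum. Working out the expression ((-1 ⊗ -5) ⊗ (1 ⊕ -4)) gives -10.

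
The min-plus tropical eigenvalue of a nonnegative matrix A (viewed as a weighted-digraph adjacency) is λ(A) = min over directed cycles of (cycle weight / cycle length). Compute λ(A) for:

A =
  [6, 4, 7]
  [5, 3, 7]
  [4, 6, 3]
λ(A) = 3

Enumerate directed cycles and compute their means (weight / length). Sample:
  cycle 0 → 0: weight = 6, length = 1, mean = 6/1 ≈ 6.000
  cycle 1 → 1: weight = 3, length = 1, mean = 3/1 ≈ 3.000
  cycle 2 → 2: weight = 3, length = 1, mean = 3/1 ≈ 3.000
  cycle 0 → 1 → 0: weight = 9, length = 2, mean = 9/2 ≈ 4.500
  cycle 0 → 2 → 0: weight = 11, length = 2, mean = 11/2 ≈ 5.500
  cycle 1 → 0 → 1: weight = 9, length = 2, mean = 9/2 ≈ 4.500
Minimum mean = 3.000, attained e.g. along the cycle 1 → 1 with weight 3 and length 1. So λ(A) = 3/1 = 3.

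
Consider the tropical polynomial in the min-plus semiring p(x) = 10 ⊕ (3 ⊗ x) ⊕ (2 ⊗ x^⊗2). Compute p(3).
p(3) = 6

A tropical monomial a ⊗ x^⊗i evaluates to a + i · x. Evaluating each term at x = 3:
  Term 0 contributes 10 + 0 · 3 = 10
  Term 1 contributes 3 + 1 · 3 = 6
  Term 2 contributes 2 + 2 · 3 = 8
p(3) = ⊕ of these = min[10, 6, 8] = 6.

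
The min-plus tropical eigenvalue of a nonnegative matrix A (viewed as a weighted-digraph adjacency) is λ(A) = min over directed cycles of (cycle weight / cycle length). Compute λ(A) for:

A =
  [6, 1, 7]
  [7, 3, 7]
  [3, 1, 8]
λ(A) = 3

Enumerate directed cycles and compute their means (weight / length). Sample:
  cycle 0 → 0: weight = 6, length = 1, mean = 6/1 ≈ 6.000
  cycle 1 → 1: weight = 3, length = 1, mean = 3/1 ≈ 3.000
  cycle 2 → 2: weight = 8, length = 1, mean = 8/1 ≈ 8.000
  cycle 0 → 1 → 0: weight = 8, length = 2, mean = 8/2 ≈ 4.000
  cycle 0 → 2 → 0: weight = 10, length = 2, mean = 10/2 ≈ 5.000
  cycle 1 → 0 → 1: weight = 8, length = 2, mean = 8/2 ≈ 4.000
Minimum mean = 3.000, attained e.g. along the cycle 1 → 1 with weight 3 and length 1. So λ(A) = 3/1 = 3.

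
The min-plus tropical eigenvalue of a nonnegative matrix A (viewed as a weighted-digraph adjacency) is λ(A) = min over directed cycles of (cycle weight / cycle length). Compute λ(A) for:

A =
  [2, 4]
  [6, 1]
λ(A) = 1

Enumerate directed cycles and compute their means (weight / length). Sample:
  cycle 0 → 0: weight = 2, length = 1, mean = 2/1 ≈ 2.000
  cycle 1 → 1: weight = 1, length = 1, mean = 1/1 ≈ 1.000
  cycle 0 → 1 → 0: weight = 10, length = 2, mean = 10/2 ≈ 5.000
  cycle 1 → 0 → 1: weight = 10, length = 2, mean = 10/2 ≈ 5.000
Minimum mean = 1.000, attained e.g. along the cycle 1 → 1 with weight 1 and length 1. So λ(A) = 1/1 = 1.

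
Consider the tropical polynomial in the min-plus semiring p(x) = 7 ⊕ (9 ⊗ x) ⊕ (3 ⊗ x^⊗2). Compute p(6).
p(6) = 7

A tropical monomial a ⊗ x^⊗i evaluates to a + i · x. Evaluating each term at x = 6:
  Term 0 contributes 7 + 0 · 6 = 7
  Term 1 contributes 9 + 1 · 6 = 15
  Term 2 contributes 3 + 2 · 6 = 15
p(6) = ⊕ of these = min[7, 15, 15] = 7.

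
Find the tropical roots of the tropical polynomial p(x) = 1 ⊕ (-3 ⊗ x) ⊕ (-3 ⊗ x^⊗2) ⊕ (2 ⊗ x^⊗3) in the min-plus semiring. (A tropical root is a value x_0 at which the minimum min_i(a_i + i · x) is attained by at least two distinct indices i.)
Roots: {-5, 0, 4}

Each tropical root is a break point of the lower envelope of the lines y = a_i + i · x (there are 4 lines, with slopes 0, 1, ..., 3). Only the lines that attain the minimum somewhere contribute to roots; other lines are dominated. Here the surviving (envelope) indices are i = 3, i = 2, i = 1, i = 0.
Intersections between consecutive envelope lines give the roots: for adjacent envelope indices i < j the intersection is x = (a_i − a_j) / (j − i). Reading off the sorted break points: {-5, 0, 4}.
Verification: at each break x_0, at least two indices attain the minimum of min_i(a_i + i · x_0).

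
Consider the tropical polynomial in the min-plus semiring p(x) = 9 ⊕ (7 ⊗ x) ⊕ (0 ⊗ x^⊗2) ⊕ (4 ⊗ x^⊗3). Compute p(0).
p(0) = 0

A tropical monomial a ⊗ x^⊗i evaluates to a + i · x. Evaluating each term at x = 0:
  Term 0 contributes 9 + 0 · 0 = 9
  Term 1 contributes 7 + 1 · 0 = 7
  Term 2 contributes 0 + 2 · 0 = 0
  Term 3 contributes 4 + 3 · 0 = 4
p(0) = ⊕ of these = min[9, 7, 0, 4] = 0.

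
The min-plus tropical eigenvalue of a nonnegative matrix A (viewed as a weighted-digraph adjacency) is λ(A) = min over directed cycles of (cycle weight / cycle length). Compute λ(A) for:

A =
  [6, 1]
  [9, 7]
λ(A) = 5

Enumerate directed cycles and compute their means (weight / length). Sample:
  cycle 0 → 0: weight = 6, length = 1, mean = 6/1 ≈ 6.000
  cycle 1 → 1: weight = 7, length = 1, mean = 7/1 ≈ 7.000
  cycle 0 → 1 → 0: weight = 10, length = 2, mean = 10/2 ≈ 5.000
  cycle 1 → 0 → 1: weight = 10, length = 2, mean = 10/2 ≈ 5.000
Minimum mean = 5.000, attained e.g. along the cycle 0 → 1 → 0 with weight 10 and length 2. So λ(A) = 10/2 = 5.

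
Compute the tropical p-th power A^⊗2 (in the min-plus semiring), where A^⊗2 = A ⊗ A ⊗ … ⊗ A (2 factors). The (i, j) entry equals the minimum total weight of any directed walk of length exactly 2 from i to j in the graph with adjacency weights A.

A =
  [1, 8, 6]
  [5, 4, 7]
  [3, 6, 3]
A^⊗2 =
  [2, 9, 7]
  [6, 8, 10]
  [4, 9, 6]

Each entry (A^⊗2)_ij equals the minimum over all length-2 walks i = v_0 → v_1 → … → v_2 = j of Σ_t A[v_t][v_{t+1}]. For example, for (i, j) = (0, 2) we minimise over 3 possible intermediate vertex sequences; the minimum is 7, attained along the walk 0 → 0 → 2.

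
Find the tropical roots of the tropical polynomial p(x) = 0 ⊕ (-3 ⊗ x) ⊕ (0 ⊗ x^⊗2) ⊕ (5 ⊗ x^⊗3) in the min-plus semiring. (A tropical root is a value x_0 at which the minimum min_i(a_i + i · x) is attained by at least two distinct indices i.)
Roots: {-5, -3, 3}

Each tropical root is a break point of the lower envelope of the lines y = a_i + i · x (there are 4 lines, with slopes 0, 1, ..., 3). Only the lines that attain the minimum somewhere contribute to roots; other lines are dominated. Here the surviving (envelope) indices are i = 3, i = 2, i = 1, i = 0.
Intersections between consecutive envelope lines give the roots: for adjacent envelope indices i < j the intersection is x = (a_i − a_j) / (j − i). Reading off the sorted break points: {-5, -3, 3}.
Verification: at each break x_0, at least two indices attain the minimum of min_i(a_i + i · x_0).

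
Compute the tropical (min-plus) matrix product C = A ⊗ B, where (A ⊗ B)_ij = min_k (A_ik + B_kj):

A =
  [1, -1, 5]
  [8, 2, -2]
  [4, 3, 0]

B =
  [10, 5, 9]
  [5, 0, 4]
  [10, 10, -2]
A ⊗ B =
  [4, -1, 3]
  [7, 2, -4]
  [8, 3, -2]

Apply the min-plus product entry-by-entry:
  C[0][0] = min over k of (A[0][0] + B[0][0] = 1 + 10 = 11, A[0][1] + B[1][0] = -1 + 5 = 4, A[0][2] + B[2][0] = 5 + 10 = 15) = 4 (attained at k = 1)
  C[0][1] = min over k of (A[0][0] + B[0][1] = 1 + 5 = 6, A[0][1] + B[1][1] = -1 + 0 = -1, A[0][2] + B[2][1] = 5 + 10 = 15) = -1 (attained at k = 1)
  C[0][2] = min over k of (A[0][0] + B[0][2] = 1 + 9 = 10, A[0][1] + B[1][2] = -1 + 4 = 3, A[0][2] + B[2][2] = 5 + -2 = 3) = 3 (attained at k = 1)
  C[1][0] = min over k of (A[1][0] + B[0][0] = 8 + 10 = 18, A[1][1] + B[1][0] = 2 + 5 = 7, A[1][2] + B[2][0] = -2 + 10 = 8) = 7 (attained at k = 1)
  C[1][1] = min over k of (A[1][0] + B[0][1] = 8 + 5 = 13, A[1][1] + B[1][1] = 2 + 0 = 2, A[1][2] + B[2][1] = -2 + 10 = 8) = 2 (attained at k = 1)
  C[1][2] = min over k of (A[1][0] + B[0][2] = 8 + 9 = 17, A[1][1] + B[1][2] = 2 + 4 = 6, A[1][2] + B[2][2] = -2 + -2 = -4) = -4 (attained at k = 2)
  C[2][0] = min over k of (A[2][0] + B[0][0] = 4 + 10 = 14, A[2][1] + B[1][0] = 3 + 5 = 8, A[2][2] + B[2][0] = 0 + 10 = 10) = 8 (attained at k = 1)
  C[2][1] = min over k of (A[2][0] + B[0][1] = 4 + 5 = 9, A[2][1] + B[1][1] = 3 + 0 = 3, A[2][2] + B[2][1] = 0 + 10 = 10) = 3 (attained at k = 1)
  C[2][2] = min over k of (A[2][0] + B[0][2] = 4 + 9 = 13, A[2][1] + B[1][2] = 3 + 4 = 7, A[2][2] + B[2][2] = 0 + -2 = -2) = -2 (attained at k = 2)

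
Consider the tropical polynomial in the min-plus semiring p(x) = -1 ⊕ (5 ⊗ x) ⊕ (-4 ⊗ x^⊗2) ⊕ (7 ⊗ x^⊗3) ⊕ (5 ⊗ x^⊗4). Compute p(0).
p(0) = -4

A tropical monomial a ⊗ x^⊗i evaluates to a + i · x. Evaluating each term at x = 0:
  Term 0 contributes -1 + 0 · 0 = -1
  Term 1 contributes 5 + 1 · 0 = 5
  Term 2 contributes -4 + 2 · 0 = -4
  Term 3 contributes 7 + 3 · 0 = 7
  Term 4 contributes 5 + 4 · 0 = 5
p(0) = ⊕ of these = min[-1, 5, -4, 7, 5] = -4.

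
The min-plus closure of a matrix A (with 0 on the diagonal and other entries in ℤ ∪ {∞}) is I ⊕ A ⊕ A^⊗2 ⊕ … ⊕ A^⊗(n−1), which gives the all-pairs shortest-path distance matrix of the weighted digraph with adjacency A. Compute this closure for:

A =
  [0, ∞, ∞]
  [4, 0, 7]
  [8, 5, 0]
Closure =
  [0, ∞, ∞]
  [4, 0, 7]
  [8, 5, 0]

This is the Floyd-Warshall all-pairs shortest-path computation. For each intermediate vertex k = 0, 1, …, 2, update dist[i][j] ← min(dist[i][j], dist[i][k] + dist[k][j]). The final matrix gives, for each (i, j), the minimum total weight of any directed path from i to j (possibly empty when i = j).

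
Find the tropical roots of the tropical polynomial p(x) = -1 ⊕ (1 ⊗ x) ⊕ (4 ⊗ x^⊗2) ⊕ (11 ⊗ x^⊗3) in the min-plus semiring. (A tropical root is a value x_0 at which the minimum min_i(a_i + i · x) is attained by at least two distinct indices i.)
Roots: {-7, -3, -2}

Each tropical root is a break point of the lower envelope of the lines y = a_i + i · x (there are 4 lines, with slopes 0, 1, ..., 3). Only the lines that attain the minimum somewhere contribute to roots; other lines are dominated. Here the surviving (envelope) indices are i = 3, i = 2, i = 1, i = 0.
Intersections between consecutive envelope lines give the roots: for adjacent envelope indices i < j the intersection is x = (a_i − a_j) / (j − i). Reading off the sorted break points: {-7, -3, -2}.
Verification: at each break x_0, at least two indices attain the minimum of min_i(a_i + i · x_0).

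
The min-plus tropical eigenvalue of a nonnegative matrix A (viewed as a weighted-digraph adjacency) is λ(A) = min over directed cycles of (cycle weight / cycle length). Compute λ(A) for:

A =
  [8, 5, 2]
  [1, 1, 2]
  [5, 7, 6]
λ(A) = 1

Enumerate directed cycles and compute their means (weight / length). Sample:
  cycle 0 → 0: weight = 8, length = 1, mean = 8/1 ≈ 8.000
  cycle 1 → 1: weight = 1, length = 1, mean = 1/1 ≈ 1.000
  cycle 2 → 2: weight = 6, length = 1, mean = 6/1 ≈ 6.000
  cycle 0 → 1 → 0: weight = 6, length = 2, mean = 6/2 ≈ 3.000
  cycle 0 → 2 → 0: weight = 7, length = 2, mean = 7/2 ≈ 3.500
  cycle 1 → 0 → 1: weight = 6, length = 2, mean = 6/2 ≈ 3.000
Minimum mean = 1.000, attained e.g. along the cycle 1 → 1 with weight 1 and length 1. So λ(A) = 1/1 = 1.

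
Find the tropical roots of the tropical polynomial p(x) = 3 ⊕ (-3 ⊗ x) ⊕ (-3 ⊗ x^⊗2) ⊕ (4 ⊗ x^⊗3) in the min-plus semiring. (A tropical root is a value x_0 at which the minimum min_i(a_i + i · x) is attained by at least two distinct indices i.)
Roots: {-7, 0, 6}

Each tropical root is a break point of the lower envelope of the lines y = a_i + i · x (there are 4 lines, with slopes 0, 1, ..., 3). Only the lines that attain the minimum somewhere contribute to roots; other lines are dominated. Here the surviving (envelope) indices are i = 3, i = 2, i = 1, i = 0.
Intersections between consecutive envelope lines give the roots: for adjacent envelope indices i < j the intersection is x = (a_i − a_j) / (j − i). Reading off the sorted break points: {-7, 0, 6}.
Verification: at each break x_0, at least two indices attain the minimum of min_i(a_i + i · x_0).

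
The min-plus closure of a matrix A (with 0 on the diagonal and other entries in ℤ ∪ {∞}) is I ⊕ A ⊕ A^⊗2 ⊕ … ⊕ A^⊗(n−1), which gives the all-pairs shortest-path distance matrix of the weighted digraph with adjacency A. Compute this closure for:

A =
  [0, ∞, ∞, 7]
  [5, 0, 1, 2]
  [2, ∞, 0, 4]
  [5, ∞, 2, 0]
Closure =
  [0, ∞, 9, 7]
  [3, 0, 1, 2]
  [2, ∞, 0, 4]
  [4, ∞, 2, 0]

This is the Floyd-Warshall all-pairs shortest-path computation. For each intermediate vertex k = 0, 1, …, 3, update dist[i][j] ← min(dist[i][j], dist[i][k] + dist[k][j]). The final matrix gives, for each (i, j), the minimum total weight of any directed path from i to j (possibly empty when i = j).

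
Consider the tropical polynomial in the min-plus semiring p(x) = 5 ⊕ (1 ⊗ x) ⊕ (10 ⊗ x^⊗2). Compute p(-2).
p(-2) = -1

A tropical monomial a ⊗ x^⊗i evaluates to a + i · x. Evaluating each term at x = -2:
  Term 0 contributes 5 + 0 · -2 = 5
  Term 1 contributes 1 + 1 · -2 = -1
  Term 2 contributes 10 + 2 · -2 = 6
p(-2) = ⊕ of these = min[5, -1, 6] = -1.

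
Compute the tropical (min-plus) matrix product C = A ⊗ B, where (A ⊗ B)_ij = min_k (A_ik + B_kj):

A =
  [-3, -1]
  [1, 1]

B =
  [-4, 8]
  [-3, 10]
A ⊗ B =
  [-7, 5]
  [-3, 9]

Apply the min-plus product entry-by-entry:
  C[0][0] = min over k of (A[0][0] + B[0][0] = -3 + -4 = -7, A[0][1] + B[1][0] = -1 + -3 = -4) = -7 (attained at k = 0)
  C[0][1] = min over k of (A[0][0] + B[0][1] = -3 + 8 = 5, A[0][1] + B[1][1] = -1 + 10 = 9) = 5 (attained at k = 0)
  C[1][0] = min over k of (A[1][0] + B[0][0] = 1 + -4 = -3, A[1][1] + B[1][0] = 1 + -3 = -2) = -3 (attained at k = 0)
  C[1][1] = min over k of (A[1][0] + B[0][1] = 1 + 8 = 9, A[1][1] + B[1][1] = 1 + 10 = 11) = 9 (attained at k = 0)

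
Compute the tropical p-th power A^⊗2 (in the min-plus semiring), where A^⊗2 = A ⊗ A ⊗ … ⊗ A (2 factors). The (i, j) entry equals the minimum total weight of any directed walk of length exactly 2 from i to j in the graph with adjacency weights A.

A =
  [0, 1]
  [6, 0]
A^⊗2 =
  [0, 1]
  [6, 0]

Each entry (A^⊗2)_ij equals the minimum over all length-2 walks i = v_0 → v_1 → … → v_2 = j of Σ_t A[v_t][v_{t+1}]. For example, for (i, j) = (0, 1) we minimise over 2 possible intermediate vertex sequences; the minimum is 1, attained along the walk 0 → 0 → 1.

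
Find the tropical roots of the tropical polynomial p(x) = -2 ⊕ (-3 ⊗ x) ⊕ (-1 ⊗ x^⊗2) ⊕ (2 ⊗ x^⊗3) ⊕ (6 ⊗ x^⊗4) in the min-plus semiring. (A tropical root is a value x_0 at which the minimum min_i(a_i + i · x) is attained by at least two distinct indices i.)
Roots: {-4, -3, -2, 1}

Each tropical root is a break point of the lower envelope of the lines y = a_i + i · x (there are 5 lines, with slopes 0, 1, ..., 4). Only the lines that attain the minimum somewhere contribute to roots; other lines are dominated. Here the surviving (envelope) indices are i = 4, i = 3, i = 2, i = 1, i = 0.
Intersections between consecutive envelope lines give the roots: for adjacent envelope indices i < j the intersection is x = (a_i − a_j) / (j − i). Reading off the sorted break points: {-4, -3, -2, 1}.
Verification: at each break x_0, at least two indices attain the minimum of min_i(a_i + i · x_0).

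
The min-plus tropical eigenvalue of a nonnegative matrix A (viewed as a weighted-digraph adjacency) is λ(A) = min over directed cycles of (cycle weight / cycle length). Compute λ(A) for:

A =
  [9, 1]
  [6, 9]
λ(A) = 7/2

Enumerate directed cycles and compute their means (weight / length). Sample:
  cycle 0 → 0: weight = 9, length = 1, mean = 9/1 ≈ 9.000
  cycle 1 → 1: weight = 9, length = 1, mean = 9/1 ≈ 9.000
  cycle 0 → 1 → 0: weight = 7, length = 2, mean = 7/2 ≈ 3.500
  cycle 1 → 0 → 1: weight = 7, length = 2, mean = 7/2 ≈ 3.500
Minimum mean = 3.500, attained e.g. along the cycle 0 → 1 → 0 with weight 7 and length 2. So λ(A) = 7/2 = 7/2.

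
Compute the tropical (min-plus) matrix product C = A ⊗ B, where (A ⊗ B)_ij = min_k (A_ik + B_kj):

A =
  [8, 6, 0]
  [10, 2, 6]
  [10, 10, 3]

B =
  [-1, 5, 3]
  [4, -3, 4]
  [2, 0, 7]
A ⊗ B =
  [2, 0, 7]
  [6, -1, 6]
  [5, 3, 10]

Apply the min-plus product entry-by-entry:
  C[0][0] = min over k of (A[0][0] + B[0][0] = 8 + -1 = 7, A[0][1] + B[1][0] = 6 + 4 = 10, A[0][2] + B[2][0] = 0 + 2 = 2) = 2 (attained at k = 2)
  C[0][1] = min over k of (A[0][0] + B[0][1] = 8 + 5 = 13, A[0][1] + B[1][1] = 6 + -3 = 3, A[0][2] + B[2][1] = 0 + 0 = 0) = 0 (attained at k = 2)
  C[0][2] = min over k of (A[0][0] + B[0][2] = 8 + 3 = 11, A[0][1] + B[1][2] = 6 + 4 = 10, A[0][2] + B[2][2] = 0 + 7 = 7) = 7 (attained at k = 2)
  C[1][0] = min over k of (A[1][0] + B[0][0] = 10 + -1 = 9, A[1][1] + B[1][0] = 2 + 4 = 6, A[1][2] + B[2][0] = 6 + 2 = 8) = 6 (attained at k = 1)
  C[1][1] = min over k of (A[1][0] + B[0][1] = 10 + 5 = 15, A[1][1] + B[1][1] = 2 + -3 = -1, A[1][2] + B[2][1] = 6 + 0 = 6) = -1 (attained at k = 1)
  C[1][2] = min over k of (A[1][0] + B[0][2] = 10 + 3 = 13, A[1][1] + B[1][2] = 2 + 4 = 6, A[1][2] + B[2][2] = 6 + 7 = 13) = 6 (attained at k = 1)
  C[2][0] = min over k of (A[2][0] + B[0][0] = 10 + -1 = 9, A[2][1] + B[1][0] = 10 + 4 = 14, A[2][2] + B[2][0] = 3 + 2 = 5) = 5 (attained at k = 2)
  C[2][1] = min over k of (A[2][0] + B[0][1] = 10 + 5 = 15, A[2][1] + B[1][1] = 10 + -3 = 7, A[2][2] + B[2][1] = 3 + 0 = 3) = 3 (attained at k = 2)
  C[2][2] = min over k of (A[2][0] + B[0][2] = 10 + 3 = 13, A[2][1] + B[1][2] = 10 + 4 = 14, A[2][2] + B[2][2] = 3 + 7 = 10) = 10 (attained at k = 2)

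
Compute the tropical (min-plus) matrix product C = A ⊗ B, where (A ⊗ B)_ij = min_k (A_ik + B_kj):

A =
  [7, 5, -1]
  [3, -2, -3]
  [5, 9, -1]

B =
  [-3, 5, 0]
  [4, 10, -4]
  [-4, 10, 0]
A ⊗ B =
  [-5, 9, -1]
  [-7, 7, -6]
  [-5, 9, -1]

Apply the min-plus product entry-by-entry:
  C[0][0] = min over k of (A[0][0] + B[0][0] = 7 + -3 = 4, A[0][1] + B[1][0] = 5 + 4 = 9, A[0][2] + B[2][0] = -1 + -4 = -5) = -5 (attained at k = 2)
  C[0][1] = min over k of (A[0][0] + B[0][1] = 7 + 5 = 12, A[0][1] + B[1][1] = 5 + 10 = 15, A[0][2] + B[2][1] = -1 + 10 = 9) = 9 (attained at k = 2)
  C[0][2] = min over k of (A[0][0] + B[0][2] = 7 + 0 = 7, A[0][1] + B[1][2] = 5 + -4 = 1, A[0][2] + B[2][2] = -1 + 0 = -1) = -1 (attained at k = 2)
  C[1][0] = min over k of (A[1][0] + B[0][0] = 3 + -3 = 0, A[1][1] + B[1][0] = -2 + 4 = 2, A[1][2] + B[2][0] = -3 + -4 = -7) = -7 (attained at k = 2)
  C[1][1] = min over k of (A[1][0] + B[0][1] = 3 + 5 = 8, A[1][1] + B[1][1] = -2 + 10 = 8, A[1][2] + B[2][1] = -3 + 10 = 7) = 7 (attained at k = 2)
  C[1][2] = min over k of (A[1][0] + B[0][2] = 3 + 0 = 3, A[1][1] + B[1][2] = -2 + -4 = -6, A[1][2] + B[2][2] = -3 + 0 = -3) = -6 (attained at k = 1)
  C[2][0] = min over k of (A[2][0] + B[0][0] = 5 + -3 = 2, A[2][1] + B[1][0] = 9 + 4 = 13, A[2][2] + B[2][0] = -1 + -4 = -5) = -5 (attained at k = 2)
  C[2][1] = min over k of (A[2][0] + B[0][1] = 5 + 5 = 10, A[2][1] + B[1][1] = 9 + 10 = 19, A[2][2] + B[2][1] = -1 + 10 = 9) = 9 (attained at k = 2)
  C[2][2] = min over k of (A[2][0] + B[0][2] = 5 + 0 = 5, A[2][1] + B[1][2] = 9 + -4 = 5, A[2][2] + B[2][2] = -1 + 0 = -1) = -1 (attained at k = 2)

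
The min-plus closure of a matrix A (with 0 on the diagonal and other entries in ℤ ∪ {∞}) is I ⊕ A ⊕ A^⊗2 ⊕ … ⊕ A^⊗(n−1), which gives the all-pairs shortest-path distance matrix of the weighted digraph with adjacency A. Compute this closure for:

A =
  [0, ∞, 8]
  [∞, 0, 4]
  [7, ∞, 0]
Closure =
  [0, ∞, 8]
  [11, 0, 4]
  [7, ∞, 0]

This is the Floyd-Warshall all-pairs shortest-path computation. For each intermediate vertex k = 0, 1, …, 2, update dist[i][j] ← min(dist[i][j], dist[i][k] + dist[k][j]). The final matrix gives, for each (i, j), the minimum total weight of any directed path from i to j (possibly empty when i = j).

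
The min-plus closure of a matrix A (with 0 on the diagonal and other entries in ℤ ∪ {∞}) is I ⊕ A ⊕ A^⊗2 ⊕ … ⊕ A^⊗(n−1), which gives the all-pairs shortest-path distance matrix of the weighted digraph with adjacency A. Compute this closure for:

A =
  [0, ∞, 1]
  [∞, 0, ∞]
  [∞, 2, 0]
Closure =
  [0, 3, 1]
  [∞, 0, ∞]
  [∞, 2, 0]

This is the Floyd-Warshall all-pairs shortest-path computation. For each intermediate vertex k = 0, 1, …, 2, update dist[i][j] ← min(dist[i][j], dist[i][k] + dist[k][j]). The final matrix gives, for each (i, j), the minimum total weight of any directed path from i to j (possibly empty when i = j).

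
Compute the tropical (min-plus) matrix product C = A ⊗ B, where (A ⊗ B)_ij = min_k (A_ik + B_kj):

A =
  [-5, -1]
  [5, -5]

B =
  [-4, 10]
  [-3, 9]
A ⊗ B =
  [-9, 5]
  [-8, 4]

Apply the min-plus product entry-by-entry:
  C[0][0] = min over k of (A[0][0] + B[0][0] = -5 + -4 = -9, A[0][1] + B[1][0] = -1 + -3 = -4) = -9 (attained at k = 0)
  C[0][1] = min over k of (A[0][0] + B[0][1] = -5 + 10 = 5, A[0][1] + B[1][1] = -1 + 9 = 8) = 5 (attained at k = 0)
  C[1][0] = min over k of (A[1][0] + B[0][0] = 5 + -4 = 1, A[1][1] + B[1][0] = -5 + -3 = -8) = -8 (attained at k = 1)
  C[1][1] = min over k of (A[1][0] + B[0][1] = 5 + 10 = 15, A[1][1] + B[1][1] = -5 + 9 = 4) = 4 (attained at k = 1)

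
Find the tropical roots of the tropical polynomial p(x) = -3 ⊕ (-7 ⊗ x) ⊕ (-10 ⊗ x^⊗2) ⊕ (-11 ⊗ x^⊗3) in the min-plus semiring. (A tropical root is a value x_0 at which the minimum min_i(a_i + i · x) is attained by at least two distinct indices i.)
Roots: {1, 3, 4}

Each tropical root is a break point of the lower envelope of the lines y = a_i + i · x (there are 4 lines, with slopes 0, 1, ..., 3). Only the lines that attain the minimum somewhere contribute to roots; other lines are dominated. Here the surviving (envelope) indices are i = 3, i = 2, i = 1, i = 0.
Intersections between consecutive envelope lines give the roots: for adjacent envelope indices i < j the intersection is x = (a_i − a_j) / (j − i). Reading off the sorted break points: {1, 3, 4}.
Verification: at each break x_0, at least two indices attain the minimum of min_i(a_i + i · x_0).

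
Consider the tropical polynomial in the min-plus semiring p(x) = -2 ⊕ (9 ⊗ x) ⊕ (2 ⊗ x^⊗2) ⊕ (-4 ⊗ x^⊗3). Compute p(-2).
p(-2) = -10

A tropical monomial a ⊗ x^⊗i evaluates to a + i · x. Evaluating each term at x = -2:
  Term 0 contributes -2 + 0 · -2 = -2
  Term 1 contributes 9 + 1 · -2 = 7
  Term 2 contributes 2 + 2 · -2 = -2
  Term 3 contributes -4 + 3 · -2 = -10
p(-2) = ⊕ of these = min[-2, 7, -2, -10] = -10.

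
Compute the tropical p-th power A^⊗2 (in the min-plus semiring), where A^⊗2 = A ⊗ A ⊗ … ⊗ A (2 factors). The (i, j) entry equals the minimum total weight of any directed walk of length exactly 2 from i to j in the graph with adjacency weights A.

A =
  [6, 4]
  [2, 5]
A^⊗2 =
  [6, 9]
  [7, 6]

Each entry (A^⊗2)_ij equals the minimum over all length-2 walks i = v_0 → v_1 → … → v_2 = j of Σ_t A[v_t][v_{t+1}]. For example, for (i, j) = (0, 1) we minimise over 2 possible intermediate vertex sequences; the minimum is 9, attained along the walk 0 → 1 → 1.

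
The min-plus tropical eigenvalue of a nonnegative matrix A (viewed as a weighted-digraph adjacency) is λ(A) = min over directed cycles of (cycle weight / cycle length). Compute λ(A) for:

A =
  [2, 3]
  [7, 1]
λ(A) = 1

Enumerate directed cycles and compute their means (weight / length). Sample:
  cycle 0 → 0: weight = 2, length = 1, mean = 2/1 ≈ 2.000
  cycle 1 → 1: weight = 1, length = 1, mean = 1/1 ≈ 1.000
  cycle 0 → 1 → 0: weight = 10, length = 2, mean = 10/2 ≈ 5.000
  cycle 1 → 0 → 1: weight = 10, length = 2, mean = 10/2 ≈ 5.000
Minimum mean = 1.000, attained e.g. along the cycle 1 → 1 with weight 1 and length 1. So λ(A) = 1/1 = 1.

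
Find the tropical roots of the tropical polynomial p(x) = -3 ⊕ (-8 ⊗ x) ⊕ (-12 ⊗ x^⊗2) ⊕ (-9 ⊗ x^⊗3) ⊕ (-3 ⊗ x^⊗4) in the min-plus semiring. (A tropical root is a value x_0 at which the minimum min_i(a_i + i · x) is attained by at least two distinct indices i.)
Roots: {-6, -3, 4, 5}

Each tropical root is a break point of the lower envelope of the lines y = a_i + i · x (there are 5 lines, with slopes 0, 1, ..., 4). Only the lines that attain the minimum somewhere contribute to roots; other lines are dominated. Here the surviving (envelope) indices are i = 4, i = 3, i = 2, i = 1, i = 0.
Intersections between consecutive envelope lines give the roots: for adjacent envelope indices i < j the intersection is x = (a_i − a_j) / (j − i). Reading off the sorted break points: {-6, -3, 4, 5}.
Verification: at each break x_0, at least two indices attain the minimum of min_i(a_i + i · x_0).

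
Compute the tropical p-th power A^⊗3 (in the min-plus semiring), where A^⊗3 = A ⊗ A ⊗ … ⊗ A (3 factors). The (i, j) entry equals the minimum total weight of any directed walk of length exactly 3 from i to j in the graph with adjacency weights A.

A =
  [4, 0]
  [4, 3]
A^⊗3 =
  [7, 4]
  [8, 7]

Each entry (A^⊗3)_ij equals the minimum over all length-3 walks i = v_0 → v_1 → … → v_3 = j of Σ_t A[v_t][v_{t+1}]. For example, for (i, j) = (0, 1) we minimise over 4 possible intermediate vertex sequences; the minimum is 4, attained along the walk 0 → 1 → 0 → 1.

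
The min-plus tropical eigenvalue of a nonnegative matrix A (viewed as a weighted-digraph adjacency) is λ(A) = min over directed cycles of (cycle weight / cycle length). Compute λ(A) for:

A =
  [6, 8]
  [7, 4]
λ(A) = 4

Enumerate directed cycles and compute their means (weight / length). Sample:
  cycle 0 → 0: weight = 6, length = 1, mean = 6/1 ≈ 6.000
  cycle 1 → 1: weight = 4, length = 1, mean = 4/1 ≈ 4.000
  cycle 0 → 1 → 0: weight = 15, length = 2, mean = 15/2 ≈ 7.500
  cycle 1 → 0 → 1: weight = 15, length = 2, mean = 15/2 ≈ 7.500
Minimum mean = 4.000, attained e.g. along the cycle 1 → 1 with weight 4 and length 1. So λ(A) = 4/1 = 4.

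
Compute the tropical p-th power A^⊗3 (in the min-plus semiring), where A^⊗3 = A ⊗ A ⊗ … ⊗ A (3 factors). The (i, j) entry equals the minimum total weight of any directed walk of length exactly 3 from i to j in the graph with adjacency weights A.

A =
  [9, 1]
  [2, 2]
A^⊗3 =
  [5, 4]
  [5, 5]

Each entry (A^⊗3)_ij equals the minimum over all length-3 walks i = v_0 → v_1 → … → v_3 = j of Σ_t A[v_t][v_{t+1}]. For example, for (i, j) = (0, 1) we minimise over 4 possible intermediate vertex sequences; the minimum is 4, attained along the walk 0 → 1 → 0 → 1.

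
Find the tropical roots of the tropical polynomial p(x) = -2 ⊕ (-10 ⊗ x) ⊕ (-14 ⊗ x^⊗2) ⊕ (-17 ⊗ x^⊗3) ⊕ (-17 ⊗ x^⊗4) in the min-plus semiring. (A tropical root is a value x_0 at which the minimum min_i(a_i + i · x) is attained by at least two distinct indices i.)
Roots: {0, 3, 4, 8}

Each tropical root is a break point of the lower envelope of the lines y = a_i + i · x (there are 5 lines, with slopes 0, 1, ..., 4). Only the lines that attain the minimum somewhere contribute to roots; other lines are dominated. Here the surviving (envelope) indices are i = 4, i = 3, i = 2, i = 1, i = 0.
Intersections between consecutive envelope lines give the roots: for adjacent envelope indices i < j the intersection is x = (a_i − a_j) / (j − i). Reading off the sorted break points: {0, 3, 4, 8}.
Verification: at each break x_0, at least two indices attain the minimum of min_i(a_i + i · x_0).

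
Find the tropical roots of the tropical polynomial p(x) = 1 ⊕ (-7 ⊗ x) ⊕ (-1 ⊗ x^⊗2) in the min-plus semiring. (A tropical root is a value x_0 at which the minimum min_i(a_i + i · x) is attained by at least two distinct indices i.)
Roots: {-6, 8}

Each tropical root is a break point of the lower envelope of the lines y = a_i + i · x (there are 3 lines, with slopes 0, 1, ..., 2). Only the lines that attain the minimum somewhere contribute to roots; other lines are dominated. Here the surviving (envelope) indices are i = 2, i = 1, i = 0.
Intersections between consecutive envelope lines give the roots: for adjacent envelope indices i < j the intersection is x = (a_i − a_j) / (j − i). Reading off the sorted break points: {-6, 8}.
Verification: at each break x_0, at least two indices attain the minimum of min_i(a_i + i · x_0).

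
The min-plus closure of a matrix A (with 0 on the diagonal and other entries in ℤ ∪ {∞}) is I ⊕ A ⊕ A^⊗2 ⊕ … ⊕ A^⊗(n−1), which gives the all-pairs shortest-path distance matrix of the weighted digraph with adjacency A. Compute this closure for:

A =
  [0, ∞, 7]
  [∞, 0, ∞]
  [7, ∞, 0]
Closure =
  [0, ∞, 7]
  [∞, 0, ∞]
  [7, ∞, 0]

This is the Floyd-Warshall all-pairs shortest-path computation. For each intermediate vertex k = 0, 1, …, 2, update dist[i][j] ← min(dist[i][j], dist[i][k] + dist[k][j]). The final matrix gives, for each (i, j), the minimum total weight of any directed path from i to j (possibly empty when i = j).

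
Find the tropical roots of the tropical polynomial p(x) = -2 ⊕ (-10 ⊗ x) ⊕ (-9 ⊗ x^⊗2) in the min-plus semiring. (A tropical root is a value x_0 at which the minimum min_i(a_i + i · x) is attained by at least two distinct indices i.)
Roots: {-1, 8}

Each tropical root is a break point of the lower envelope of the lines y = a_i + i · x (there are 3 lines, with slopes 0, 1, ..., 2). Only the lines that attain the minimum somewhere contribute to roots; other lines are dominated. Here the surviving (envelope) indices are i = 2, i = 1, i = 0.
Intersections between consecutive envelope lines give the roots: for adjacent envelope indices i < j the intersection is x = (a_i − a_j) / (j − i). Reading off the sorted break points: {-1, 8}.
Verification: at each break x_0, at least two indices attain the minimum of min_i(a_i + i · x_0).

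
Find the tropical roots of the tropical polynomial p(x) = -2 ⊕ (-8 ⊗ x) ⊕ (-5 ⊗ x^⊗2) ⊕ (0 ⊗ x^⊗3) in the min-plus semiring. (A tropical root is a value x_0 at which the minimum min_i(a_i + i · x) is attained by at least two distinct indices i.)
Roots: {-5, -3, 6}

Each tropical root is a break point of the lower envelope of the lines y = a_i + i · x (there are 4 lines, with slopes 0, 1, ..., 3). Only the lines that attain the minimum somewhere contribute to roots; other lines are dominated. Here the surviving (envelope) indices are i = 3, i = 2, i = 1, i = 0.
Intersections between consecutive envelope lines give the roots: for adjacent envelope indices i < j the intersection is x = (a_i − a_j) / (j − i). Reading off the sorted break points: {-5, -3, 6}.
Verification: at each break x_0, at least two indices attain the minimum of min_i(a_i + i · x_0).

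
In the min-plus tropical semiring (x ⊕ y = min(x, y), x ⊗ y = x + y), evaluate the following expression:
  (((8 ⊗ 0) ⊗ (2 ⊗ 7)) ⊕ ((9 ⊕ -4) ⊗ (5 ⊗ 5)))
(((8 ⊗ 0) ⊗ (2 ⊗ 7)) ⊕ ((9 ⊕ -4) ⊗ (5 ⊗ 5))) = 6

Expand innermost to outermost. Recall ⊕ takes the minimum of its arguments and ⊗ takes their sum. Working out the expression (((8 ⊗ 0) ⊗ (2 ⊗ 7)) ⊕ ((9 ⊕ -4) ⊗ (5 ⊗ 5))) gives 6.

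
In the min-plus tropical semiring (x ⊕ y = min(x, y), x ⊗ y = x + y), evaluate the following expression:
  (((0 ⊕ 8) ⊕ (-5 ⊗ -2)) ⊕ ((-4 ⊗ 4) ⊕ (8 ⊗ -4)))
(((0 ⊕ 8) ⊕ (-5 ⊗ -2)) ⊕ ((-4 ⊗ 4) ⊕ (8 ⊗ -4))) = -7

Expand innermost to outermost. Recall ⊕ takes the minimum of its arguments and ⊗ takes their sum. Working out the expression (((0 ⊕ 8) ⊕ (-5 ⊗ -2)) ⊕ ((-4 ⊗ 4) ⊕ (8 ⊗ -4))) gives -7.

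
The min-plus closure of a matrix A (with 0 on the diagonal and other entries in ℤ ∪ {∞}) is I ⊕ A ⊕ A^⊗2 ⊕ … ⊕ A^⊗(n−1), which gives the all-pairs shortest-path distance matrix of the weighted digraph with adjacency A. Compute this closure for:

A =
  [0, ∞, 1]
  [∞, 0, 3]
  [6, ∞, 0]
Closure =
  [0, ∞, 1]
  [9, 0, 3]
  [6, ∞, 0]

This is the Floyd-Warshall all-pairs shortest-path computation. For each intermediate vertex k = 0, 1, …, 2, update dist[i][j] ← min(dist[i][j], dist[i][k] + dist[k][j]). The final matrix gives, for each (i, j), the minimum total weight of any directed path from i to j (possibly empty when i = j).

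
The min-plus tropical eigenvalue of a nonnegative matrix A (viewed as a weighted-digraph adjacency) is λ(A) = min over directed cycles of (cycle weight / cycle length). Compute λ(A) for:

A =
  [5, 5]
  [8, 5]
λ(A) = 5

Enumerate directed cycles and compute their means (weight / length). Sample:
  cycle 0 → 0: weight = 5, length = 1, mean = 5/1 ≈ 5.000
  cycle 1 → 1: weight = 5, length = 1, mean = 5/1 ≈ 5.000
  cycle 0 → 1 → 0: weight = 13, length = 2, mean = 13/2 ≈ 6.500
  cycle 1 → 0 → 1: weight = 13, length = 2, mean = 13/2 ≈ 6.500
Minimum mean = 5.000, attained e.g. along the cycle 0 → 0 with weight 5 and length 1. So λ(A) = 5/1 = 5.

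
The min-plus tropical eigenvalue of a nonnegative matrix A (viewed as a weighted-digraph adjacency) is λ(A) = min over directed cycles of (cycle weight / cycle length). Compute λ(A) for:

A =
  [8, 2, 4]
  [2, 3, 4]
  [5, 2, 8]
λ(A) = 2

Enumerate directed cycles and compute their means (weight / length). Sample:
  cycle 0 → 0: weight = 8, length = 1, mean = 8/1 ≈ 8.000
  cycle 1 → 1: weight = 3, length = 1, mean = 3/1 ≈ 3.000
  cycle 2 → 2: weight = 8, length = 1, mean = 8/1 ≈ 8.000
  cycle 0 → 1 → 0: weight = 4, length = 2, mean = 4/2 ≈ 2.000
  cycle 0 → 2 → 0: weight = 9, length = 2, mean = 9/2 ≈ 4.500
  cycle 1 → 0 → 1: weight = 4, length = 2, mean = 4/2 ≈ 2.000
Minimum mean = 2.000, attained e.g. along the cycle 0 → 1 → 0 with weight 4 and length 2. So λ(A) = 4/2 = 2.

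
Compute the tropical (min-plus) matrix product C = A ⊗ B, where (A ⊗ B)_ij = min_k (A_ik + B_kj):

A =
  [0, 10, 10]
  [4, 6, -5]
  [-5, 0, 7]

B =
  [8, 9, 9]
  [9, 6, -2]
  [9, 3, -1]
A ⊗ B =
  [8, 9, 8]
  [4, -2, -6]
  [3, 4, -2]

Apply the min-plus product entry-by-entry:
  C[0][0] = min over k of (A[0][0] + B[0][0] = 0 + 8 = 8, A[0][1] + B[1][0] = 10 + 9 = 19, A[0][2] + B[2][0] = 10 + 9 = 19) = 8 (attained at k = 0)
  C[0][1] = min over k of (A[0][0] + B[0][1] = 0 + 9 = 9, A[0][1] + B[1][1] = 10 + 6 = 16, A[0][2] + B[2][1] = 10 + 3 = 13) = 9 (attained at k = 0)
  C[0][2] = min over k of (A[0][0] + B[0][2] = 0 + 9 = 9, A[0][1] + B[1][2] = 10 + -2 = 8, A[0][2] + B[2][2] = 10 + -1 = 9) = 8 (attained at k = 1)
  C[1][0] = min over k of (A[1][0] + B[0][0] = 4 + 8 = 12, A[1][1] + B[1][0] = 6 + 9 = 15, A[1][2] + B[2][0] = -5 + 9 = 4) = 4 (attained at k = 2)
  C[1][1] = min over k of (A[1][0] + B[0][1] = 4 + 9 = 13, A[1][1] + B[1][1] = 6 + 6 = 12, A[1][2] + B[2][1] = -5 + 3 = -2) = -2 (attained at k = 2)
  C[1][2] = min over k of (A[1][0] + B[0][2] = 4 + 9 = 13, A[1][1] + B[1][2] = 6 + -2 = 4, A[1][2] + B[2][2] = -5 + -1 = -6) = -6 (attained at k = 2)
  C[2][0] = min over k of (A[2][0] + B[0][0] = -5 + 8 = 3, A[2][1] + B[1][0] = 0 + 9 = 9, A[2][2] + B[2][0] = 7 + 9 = 16) = 3 (attained at k = 0)
  C[2][1] = min over k of (A[2][0] + B[0][1] = -5 + 9 = 4, A[2][1] + B[1][1] = 0 + 6 = 6, A[2][2] + B[2][1] = 7 + 3 = 10) = 4 (attained at k = 0)
  C[2][2] = min over k of (A[2][0] + B[0][2] = -5 + 9 = 4, A[2][1] + B[1][2] = 0 + -2 = -2, A[2][2] + B[2][2] = 7 + -1 = 6) = -2 (attained at k = 1)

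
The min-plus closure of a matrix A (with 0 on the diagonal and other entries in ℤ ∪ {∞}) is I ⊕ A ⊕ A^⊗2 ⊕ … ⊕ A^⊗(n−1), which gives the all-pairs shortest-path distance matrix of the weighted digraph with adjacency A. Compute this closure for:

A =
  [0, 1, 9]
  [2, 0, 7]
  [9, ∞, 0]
Closure =
  [0, 1, 8]
  [2, 0, 7]
  [9, 10, 0]

This is the Floyd-Warshall all-pairs shortest-path computation. For each intermediate vertex k = 0, 1, …, 2, update dist[i][j] ← min(dist[i][j], dist[i][k] + dist[k][j]). The final matrix gives, for each (i, j), the minimum total weight of any directed path from i to j (possibly empty when i = j).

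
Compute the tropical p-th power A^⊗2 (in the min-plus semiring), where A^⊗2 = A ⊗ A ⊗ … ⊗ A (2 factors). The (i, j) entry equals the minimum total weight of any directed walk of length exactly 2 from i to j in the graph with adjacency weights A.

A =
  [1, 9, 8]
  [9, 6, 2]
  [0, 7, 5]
A^⊗2 =
  [2, 10, 9]
  [2, 9, 7]
  [1, 9, 8]

Each entry (A^⊗2)_ij equals the minimum over all length-2 walks i = v_0 → v_1 → … → v_2 = j of Σ_t A[v_t][v_{t+1}]. For example, for (i, j) = (0, 2) we minimise over 3 possible intermediate vertex sequences; the minimum is 9, attained along the walk 0 → 0 → 2.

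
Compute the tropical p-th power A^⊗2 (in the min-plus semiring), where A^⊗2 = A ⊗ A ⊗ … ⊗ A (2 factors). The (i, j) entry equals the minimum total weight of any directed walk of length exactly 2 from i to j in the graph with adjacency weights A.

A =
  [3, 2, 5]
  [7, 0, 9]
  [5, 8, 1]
A^⊗2 =
  [6, 2, 6]
  [7, 0, 9]
  [6, 7, 2]

Each entry (A^⊗2)_ij equals the minimum over all length-2 walks i = v_0 → v_1 → … → v_2 = j of Σ_t A[v_t][v_{t+1}]. For example, for (i, j) = (0, 2) we minimise over 3 possible intermediate vertex sequences; the minimum is 6, attained along the walk 0 → 2 → 2.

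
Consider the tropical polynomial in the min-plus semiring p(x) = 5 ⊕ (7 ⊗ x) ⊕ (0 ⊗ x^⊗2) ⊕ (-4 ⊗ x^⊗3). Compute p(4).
p(4) = 5

A tropical monomial a ⊗ x^⊗i evaluates to a + i · x. Evaluating each term at x = 4:
  Term 0 contributes 5 + 0 · 4 = 5
  Term 1 contributes 7 + 1 · 4 = 11
  Term 2 contributes 0 + 2 · 4 = 8
  Term 3 contributes -4 + 3 · 4 = 8
p(4) = ⊕ of these = min[5, 11, 8, 8] = 5.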